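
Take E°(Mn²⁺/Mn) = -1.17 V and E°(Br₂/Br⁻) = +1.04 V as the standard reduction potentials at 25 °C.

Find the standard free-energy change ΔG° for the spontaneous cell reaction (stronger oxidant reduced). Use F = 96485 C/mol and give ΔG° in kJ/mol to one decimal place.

Br₂/Br⁻ (E° = +1.04 V) is the cathode; Mn²⁺/Mn (E° = -1.17 V) is the anode, so E°cell = +2.21 V.
Balancing electrons gives n = 2 (lcm of 2 and 2).
ΔG° = −nFE° = −(2)(96485)(+2.21) = -426,464 J = -426.5 kJ/mol.

-426.5 kJ/mol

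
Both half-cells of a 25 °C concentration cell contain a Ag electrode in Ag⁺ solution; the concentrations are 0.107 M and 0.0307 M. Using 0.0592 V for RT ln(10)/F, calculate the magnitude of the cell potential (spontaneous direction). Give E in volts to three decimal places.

+0.032 V

For a concentration cell E°cell = 0. The 0.107 M side is the cathode (reduction is favoured where [Ag⁺] is higher).
With n = 1, E = −(0.0592/1) log([Ag⁺]ₐₙ/[Ag⁺]꜀ₐₜ) = −(0.0592/1) log(0.0307/0.107) = −(0.0592/1)(-0.542) = +0.032 V.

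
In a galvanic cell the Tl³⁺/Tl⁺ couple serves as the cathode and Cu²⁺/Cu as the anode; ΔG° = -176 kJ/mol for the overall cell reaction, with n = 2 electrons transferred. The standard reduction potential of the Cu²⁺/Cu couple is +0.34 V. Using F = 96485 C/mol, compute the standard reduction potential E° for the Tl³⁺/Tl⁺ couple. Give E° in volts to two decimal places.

+1.25 V

E°cell = −ΔG°/(nF) = −(-176×10³)/((2)(96485)) = +0.912 V.
Since Tl³⁺/Tl⁺ is the cathode and Cu²⁺/Cu the anode, E°cell = E°(Tl³⁺/Tl⁺) − E°(Cu²⁺/Cu).
So E°(Tl³⁺/Tl⁺) = E°cell + E°(Cu²⁺/Cu) = +0.912 + (+0.34) = +1.25 V.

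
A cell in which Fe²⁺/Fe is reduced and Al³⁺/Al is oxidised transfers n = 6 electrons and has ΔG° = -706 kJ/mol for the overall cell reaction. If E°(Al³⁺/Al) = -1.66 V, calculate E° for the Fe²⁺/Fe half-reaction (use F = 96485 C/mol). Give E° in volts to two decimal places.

-0.44 V

E°cell = −ΔG°/(nF) = −(-706×10³)/((6)(96485)) = +1.220 V.
Since Fe²⁺/Fe is the cathode and Al³⁺/Al the anode, E°cell = E°(Fe²⁺/Fe) − E°(Al³⁺/Al).
So E°(Fe²⁺/Fe) = E°cell + E°(Al³⁺/Al) = +1.220 + (-1.66) = -0.44 V.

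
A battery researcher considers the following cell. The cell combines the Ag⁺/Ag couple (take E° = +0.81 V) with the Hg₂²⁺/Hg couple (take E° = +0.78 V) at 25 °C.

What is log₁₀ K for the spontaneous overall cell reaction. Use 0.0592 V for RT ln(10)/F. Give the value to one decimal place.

Cathode: Ag⁺/Ag; anode: Hg₂²⁺/Hg. E°cell = +0.03 V, n = 2.
log K = nE°cell / 0.0592 = (2)(+0.03) / 0.0592 = 1.0.

1.0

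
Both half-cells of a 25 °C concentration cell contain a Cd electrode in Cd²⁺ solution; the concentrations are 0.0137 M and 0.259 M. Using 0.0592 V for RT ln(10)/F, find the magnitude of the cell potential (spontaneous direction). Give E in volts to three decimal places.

+0.038 V

For a concentration cell E°cell = 0. The 0.259 M side is the cathode (reduction is favoured where [Cd²⁺] is higher).
With n = 2, E = −(0.0592/2) log([Cd²⁺]ₐₙ/[Cd²⁺]꜀ₐₜ) = −(0.0592/2) log(0.0137/0.259) = −(0.0592/2)(-1.277) = +0.038 V.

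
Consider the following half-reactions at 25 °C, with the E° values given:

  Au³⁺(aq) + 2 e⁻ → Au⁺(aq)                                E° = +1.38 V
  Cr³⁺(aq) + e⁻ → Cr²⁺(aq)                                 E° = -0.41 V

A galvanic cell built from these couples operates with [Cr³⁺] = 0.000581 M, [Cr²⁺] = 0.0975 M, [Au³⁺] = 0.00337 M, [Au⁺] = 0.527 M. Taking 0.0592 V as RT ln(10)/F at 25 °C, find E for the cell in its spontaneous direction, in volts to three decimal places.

Au³⁺/Au⁺ is the cathode (higher E°), Cr³⁺/Cr²⁺ the anode: E°cell = +1.38 − (-0.41) = +1.79 V, n = 2.
Overall: Au³⁺(aq) + 2 Cr²⁺(aq) → Au⁺(aq) + 2 Cr³⁺(aq)
Q = [Au⁺]·[Cr³⁺]^2 / ([Au³⁺]·[Cr²⁺]^2); log Q = -2.255.
E = E° − (0.0592/n) log Q = +1.79 − (0.0592/2)(-2.255) = +1.857 V.

+1.857 V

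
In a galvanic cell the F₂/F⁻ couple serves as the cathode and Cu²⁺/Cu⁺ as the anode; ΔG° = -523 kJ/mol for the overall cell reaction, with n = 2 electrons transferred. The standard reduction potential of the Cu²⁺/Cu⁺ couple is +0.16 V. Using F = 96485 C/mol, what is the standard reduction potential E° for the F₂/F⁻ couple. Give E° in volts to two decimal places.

E°cell = −ΔG°/(nF) = −(-523×10³)/((2)(96485)) = +2.710 V.
Since F₂/F⁻ is the cathode and Cu²⁺/Cu⁺ the anode, E°cell = E°(F₂/F⁻) − E°(Cu²⁺/Cu⁺).
So E°(F₂/F⁻) = E°cell + E°(Cu²⁺/Cu⁺) = +2.710 + (+0.16) = +2.87 V.

+2.87 V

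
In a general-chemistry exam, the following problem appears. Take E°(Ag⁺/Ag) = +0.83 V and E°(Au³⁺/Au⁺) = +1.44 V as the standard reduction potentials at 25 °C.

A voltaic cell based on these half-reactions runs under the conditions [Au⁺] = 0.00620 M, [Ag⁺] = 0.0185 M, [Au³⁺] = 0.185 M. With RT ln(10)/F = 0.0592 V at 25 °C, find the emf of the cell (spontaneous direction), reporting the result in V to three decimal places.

Au³⁺/Au⁺ is the cathode (higher E°), Ag⁺/Ag the anode: E°cell = +1.44 − (+0.83) = +0.61 V, n = 2.
Overall: Au³⁺(aq) + 2 Ag(s) → Au⁺(aq) + 2 Ag⁺(aq)
Q = [Au⁺]·[Ag⁺]^2 / ([Au³⁺]); log Q = -4.940.
E = E° − (0.0592/n) log Q = +0.61 − (0.0592/2)(-4.940) = +0.756 V.

+0.756 V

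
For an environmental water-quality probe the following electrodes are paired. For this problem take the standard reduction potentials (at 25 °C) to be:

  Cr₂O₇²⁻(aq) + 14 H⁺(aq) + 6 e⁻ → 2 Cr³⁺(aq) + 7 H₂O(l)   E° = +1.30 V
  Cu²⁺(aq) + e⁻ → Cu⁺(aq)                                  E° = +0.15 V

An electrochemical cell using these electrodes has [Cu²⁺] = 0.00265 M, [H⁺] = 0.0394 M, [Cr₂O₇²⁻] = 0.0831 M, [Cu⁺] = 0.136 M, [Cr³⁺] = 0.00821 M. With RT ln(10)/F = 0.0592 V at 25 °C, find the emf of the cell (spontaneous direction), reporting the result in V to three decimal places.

+1.088 V

Cr₂O₇²⁻/Cr³⁺ is the cathode (higher E°), Cu²⁺/Cu⁺ the anode: E°cell = +1.30 − (+0.15) = +1.15 V, n = 6.
Overall: Cr₂O₇²⁻(aq) + 14 H⁺(aq) + 6 Cu⁺(aq) → 2 Cr³⁺(aq) + 7 H₂O(l) + 6 Cu²⁺(aq)
Q = [Cr³⁺]^2·[Cu²⁺]^6 / ([Cr₂O₇²⁻]·[H⁺]^14·[Cu⁺]^6); log Q = 6.310.
E = E° − (0.0592/n) log Q = +1.15 − (0.0592/6)(6.310) = +1.088 V.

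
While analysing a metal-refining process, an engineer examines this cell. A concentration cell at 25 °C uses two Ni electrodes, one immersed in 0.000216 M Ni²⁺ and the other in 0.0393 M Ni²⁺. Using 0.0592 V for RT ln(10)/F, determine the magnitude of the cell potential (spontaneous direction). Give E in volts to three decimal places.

For a concentration cell E°cell = 0. The 0.0393 M side is the cathode (reduction is favoured where [Ni²⁺] is higher).
With n = 2, E = −(0.0592/2) log([Ni²⁺]ₐₙ/[Ni²⁺]꜀ₐₜ) = −(0.0592/2) log(0.000216/0.0393) = −(0.0592/2)(-2.260) = +0.067 V.

+0.067 V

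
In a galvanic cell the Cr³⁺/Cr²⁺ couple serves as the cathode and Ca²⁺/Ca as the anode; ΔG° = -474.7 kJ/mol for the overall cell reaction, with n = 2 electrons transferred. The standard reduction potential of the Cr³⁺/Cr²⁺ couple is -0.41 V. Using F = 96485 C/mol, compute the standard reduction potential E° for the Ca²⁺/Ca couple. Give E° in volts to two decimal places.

-2.87 V

E°cell = −ΔG°/(nF) = −(-474.7×10³)/((2)(96485)) = +2.460 V.
Since Cr³⁺/Cr²⁺ is the cathode and Ca²⁺/Ca the anode, E°cell = E°(Cr³⁺/Cr²⁺) − E°(Ca²⁺/Ca).
So E°(Ca²⁺/Ca) = E°(Cr³⁺/Cr²⁺) − E°cell = (-0.41) − (+2.460) = -2.87 V.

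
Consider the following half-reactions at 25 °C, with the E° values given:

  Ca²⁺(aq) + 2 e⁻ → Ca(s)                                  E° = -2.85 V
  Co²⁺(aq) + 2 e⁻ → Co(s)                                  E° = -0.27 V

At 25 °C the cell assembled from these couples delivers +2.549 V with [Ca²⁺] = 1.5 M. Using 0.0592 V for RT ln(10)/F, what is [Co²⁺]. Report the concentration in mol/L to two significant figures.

0.13 M

Co²⁺/Co is the cathode, Ca²⁺/Ca the anode: E°cell = +2.58 V, n = 2.
Overall reaction: Co²⁺(aq) + Ca(s) → Co(s) + Ca²⁺(aq); Q = [Ca²⁺]^1/[Co²⁺]^1.
From E = E° − (0.0592/n) log Q: log Q = (E° − E)·n/0.0592 = (+2.58 − (+2.549))·2/0.0592 = 1.0473.
So 1·log[Co²⁺] = 1·log(1.5) − log Q = 0.1761 − (1.0473) = -0.8712; [Co²⁺] = 10^(-0.8712) ≈ 0.13 M.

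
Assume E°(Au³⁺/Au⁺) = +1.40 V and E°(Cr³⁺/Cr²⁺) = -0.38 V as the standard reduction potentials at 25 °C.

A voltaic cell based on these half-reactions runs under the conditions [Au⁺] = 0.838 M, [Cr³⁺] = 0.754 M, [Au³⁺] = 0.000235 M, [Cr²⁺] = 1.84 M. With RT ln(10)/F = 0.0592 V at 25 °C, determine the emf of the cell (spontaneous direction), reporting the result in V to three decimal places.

+1.698 V

Au³⁺/Au⁺ is the cathode (higher E°), Cr³⁺/Cr²⁺ the anode: E°cell = +1.40 − (-0.38) = +1.78 V, n = 2.
Overall: Au³⁺(aq) + 2 Cr²⁺(aq) → Au⁺(aq) + 2 Cr³⁺(aq)
Q = [Au⁺]·[Cr³⁺]^2 / ([Au³⁺]·[Cr²⁺]^2); log Q = 2.777.
E = E° − (0.0592/n) log Q = +1.78 − (0.0592/2)(2.777) = +1.698 V.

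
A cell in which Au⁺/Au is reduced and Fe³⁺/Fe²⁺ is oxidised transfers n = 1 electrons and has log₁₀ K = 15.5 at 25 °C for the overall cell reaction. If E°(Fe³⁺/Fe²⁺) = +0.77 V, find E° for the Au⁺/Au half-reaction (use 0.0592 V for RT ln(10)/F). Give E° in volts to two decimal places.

+1.69 V

E°cell = (0.0592/n)·log K = (0.0592/1)(15.5) = +0.918 V.
Since Au⁺/Au is the cathode and Fe³⁺/Fe²⁺ the anode, E°cell = E°(Au⁺/Au) − E°(Fe³⁺/Fe²⁺).
So E°(Au⁺/Au) = E°cell + E°(Fe³⁺/Fe²⁺) = +0.918 + (+0.77) = +1.69 V.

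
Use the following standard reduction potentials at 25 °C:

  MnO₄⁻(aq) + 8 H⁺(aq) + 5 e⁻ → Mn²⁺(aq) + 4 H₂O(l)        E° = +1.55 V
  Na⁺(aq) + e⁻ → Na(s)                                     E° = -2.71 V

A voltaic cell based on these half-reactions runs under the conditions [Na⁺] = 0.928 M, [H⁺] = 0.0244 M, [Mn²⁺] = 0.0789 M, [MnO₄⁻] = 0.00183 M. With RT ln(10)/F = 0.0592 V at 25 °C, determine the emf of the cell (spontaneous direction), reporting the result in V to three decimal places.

MnO₄⁻/Mn²⁺ is the cathode (higher E°), Na⁺/Na the anode: E°cell = +1.55 − (-2.71) = +4.26 V, n = 5.
Overall: MnO₄⁻(aq) + 8 H⁺(aq) + 5 Na(s) → Mn²⁺(aq) + 4 H₂O(l) + 5 Na⁺(aq)
Q = [Mn²⁺]·[Na⁺]^5 / ([MnO₄⁻]·[H⁺]^8); log Q = 14.373.
E = E° − (0.0592/n) log Q = +4.26 − (0.0592/5)(14.373) = +4.090 V.

+4.090 V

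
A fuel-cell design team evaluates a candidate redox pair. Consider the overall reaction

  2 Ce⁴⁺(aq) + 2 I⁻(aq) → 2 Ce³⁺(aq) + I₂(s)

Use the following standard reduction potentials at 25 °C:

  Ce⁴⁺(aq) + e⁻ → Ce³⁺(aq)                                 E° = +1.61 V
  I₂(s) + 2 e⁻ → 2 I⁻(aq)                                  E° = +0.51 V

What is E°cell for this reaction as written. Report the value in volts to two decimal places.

+1.10 V

The Ce⁴⁺/Ce³⁺ couple has the higher reduction potential, so it is the cathode; I₂/I⁻ is oxidised at the anode.
E°cell = E°(cathode) − E°(anode) = (+1.61) − (+0.51) = +1.10 V.
Since E°cell > 0, the reaction is spontaneous under standard conditions.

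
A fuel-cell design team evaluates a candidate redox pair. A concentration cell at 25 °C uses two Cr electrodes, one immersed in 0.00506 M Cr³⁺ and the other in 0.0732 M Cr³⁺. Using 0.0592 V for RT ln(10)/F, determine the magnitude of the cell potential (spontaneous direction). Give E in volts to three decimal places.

For a concentration cell E°cell = 0. The 0.0732 M side is the cathode (reduction is favoured where [Cr³⁺] is higher).
With n = 3, E = −(0.0592/3) log([Cr³⁺]ₐₙ/[Cr³⁺]꜀ₐₜ) = −(0.0592/3) log(0.00506/0.0732) = −(0.0592/3)(-1.160) = +0.023 V.

+0.023 V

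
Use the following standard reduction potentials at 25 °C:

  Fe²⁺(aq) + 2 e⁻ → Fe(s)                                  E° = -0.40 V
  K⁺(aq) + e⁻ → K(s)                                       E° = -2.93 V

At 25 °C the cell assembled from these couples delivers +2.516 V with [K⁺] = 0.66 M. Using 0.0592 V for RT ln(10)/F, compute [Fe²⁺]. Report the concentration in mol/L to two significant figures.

Fe²⁺/Fe is the cathode, K⁺/K the anode: E°cell = +2.53 V, n = 2.
Overall reaction: Fe²⁺(aq) + 2 K(s) → Fe(s) + 2 K⁺(aq); Q = [K⁺]^2/[Fe²⁺]^1.
From E = E° − (0.0592/n) log Q: log Q = (E° − E)·n/0.0592 = (+2.53 − (+2.516))·2/0.0592 = 0.4730.
So 1·log[Fe²⁺] = 2·log(0.66) − log Q = -0.3609 − (0.4730) = -0.8339; [Fe²⁺] = 10^(-0.8339) ≈ 0.15 M.

0.15 M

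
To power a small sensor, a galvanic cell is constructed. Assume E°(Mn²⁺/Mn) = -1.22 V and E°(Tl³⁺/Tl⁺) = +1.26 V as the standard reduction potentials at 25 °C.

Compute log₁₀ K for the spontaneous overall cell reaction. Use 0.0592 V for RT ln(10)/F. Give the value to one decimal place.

83.8

Cathode: Tl³⁺/Tl⁺; anode: Mn²⁺/Mn. E°cell = +2.48 V, n = 2.
log K = nE°cell / 0.0592 = (2)(+2.48) / 0.0592 = 83.8.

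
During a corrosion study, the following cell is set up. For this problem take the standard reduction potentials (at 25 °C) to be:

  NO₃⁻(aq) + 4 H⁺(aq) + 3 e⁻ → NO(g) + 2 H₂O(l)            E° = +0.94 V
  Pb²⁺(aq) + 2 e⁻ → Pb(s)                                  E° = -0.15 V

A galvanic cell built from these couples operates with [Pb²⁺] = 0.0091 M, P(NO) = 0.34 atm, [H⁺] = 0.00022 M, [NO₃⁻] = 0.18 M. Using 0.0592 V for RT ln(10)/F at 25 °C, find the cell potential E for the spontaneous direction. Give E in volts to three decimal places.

+0.856 V

NO₃⁻/NO is the cathode (higher E°), Pb²⁺/Pb the anode: E°cell = +0.94 − (-0.15) = +1.09 V, n = 6.
Overall: 2 NO₃⁻(aq) + 8 H⁺(aq) + 3 Pb(s) → 2 NO(g) + 4 H₂O(l) + 3 Pb²⁺(aq)
Q = P(NO)^2·[Pb²⁺]^3 / ([NO₃⁻]^2·[H⁺]^8); log Q = 23.690.
E = E° − (0.0592/n) log Q = +1.09 − (0.0592/6)(23.690) = +0.856 V.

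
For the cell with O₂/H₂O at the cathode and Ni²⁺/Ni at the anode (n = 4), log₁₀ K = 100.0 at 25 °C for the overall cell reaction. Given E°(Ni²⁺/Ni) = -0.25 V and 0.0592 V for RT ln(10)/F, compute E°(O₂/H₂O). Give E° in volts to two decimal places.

E°cell = (0.0592/n)·log K = (0.0592/4)(100.0) = +1.480 V.
Since O₂/H₂O is the cathode and Ni²⁺/Ni the anode, E°cell = E°(O₂/H₂O) − E°(Ni²⁺/Ni).
So E°(O₂/H₂O) = E°cell + E°(Ni²⁺/Ni) = +1.480 + (-0.25) = +1.23 V.

+1.23 V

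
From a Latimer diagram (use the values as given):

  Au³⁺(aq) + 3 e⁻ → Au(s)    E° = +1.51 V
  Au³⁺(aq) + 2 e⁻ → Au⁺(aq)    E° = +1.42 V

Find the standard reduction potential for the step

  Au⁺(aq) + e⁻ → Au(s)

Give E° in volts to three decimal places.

+1.690 V

Sequential free energies add, so n₃E°₃ = n₁E°₁ + n₂E°₂.
With n₃ = 3, and the known step contributing 2×(+1.42) V, the unknown satisfies 1·E° = 3×(+1.51) − 2×(+1.42) = +1.690.
E° = +1.690 / 1 = +1.690 V.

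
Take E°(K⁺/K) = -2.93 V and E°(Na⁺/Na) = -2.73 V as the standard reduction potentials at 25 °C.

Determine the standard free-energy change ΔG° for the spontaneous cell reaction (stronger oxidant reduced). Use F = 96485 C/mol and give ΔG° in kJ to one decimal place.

-19.3 kJ

Na⁺/Na (E° = -2.73 V) is the cathode; K⁺/K (E° = -2.93 V) is the anode, so E°cell = +0.20 V.
Balancing electrons gives n = 1 (lcm of 1 and 1).
ΔG° = −nFE° = −(1)(96485)(+0.20) = -19,297 J = -19.3 kJ.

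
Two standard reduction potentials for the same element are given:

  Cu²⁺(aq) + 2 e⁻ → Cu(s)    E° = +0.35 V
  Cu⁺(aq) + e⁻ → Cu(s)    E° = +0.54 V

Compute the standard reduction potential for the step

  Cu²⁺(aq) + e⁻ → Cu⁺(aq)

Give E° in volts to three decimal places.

+0.160 V

Sequential free energies add, so n₃E°₃ = n₁E°₁ + n₂E°₂.
With n₃ = 2, and the known step contributing 1×(+0.54) V, the unknown satisfies 1·E° = 2×(+0.35) − 1×(+0.54) = +0.160.
E° = +0.160 / 1 = +0.160 V.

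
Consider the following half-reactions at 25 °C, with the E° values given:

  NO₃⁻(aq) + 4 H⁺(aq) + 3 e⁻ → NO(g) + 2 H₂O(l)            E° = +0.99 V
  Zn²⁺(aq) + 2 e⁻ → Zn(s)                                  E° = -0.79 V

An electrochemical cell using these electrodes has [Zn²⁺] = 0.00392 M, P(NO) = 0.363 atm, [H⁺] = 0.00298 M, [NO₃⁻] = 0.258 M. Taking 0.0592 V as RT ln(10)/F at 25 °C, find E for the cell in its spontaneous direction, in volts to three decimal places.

+1.649 V

NO₃⁻/NO is the cathode (higher E°), Zn²⁺/Zn the anode: E°cell = +0.99 − (-0.79) = +1.78 V, n = 6.
Overall: 2 NO₃⁻(aq) + 8 H⁺(aq) + 3 Zn(s) → 2 NO(g) + 4 H₂O(l) + 3 Zn²⁺(aq)
Q = P(NO)^2·[Zn²⁺]^3 / ([NO₃⁻]^2·[H⁺]^8); log Q = 13.283.
E = E° − (0.0592/n) log Q = +1.78 − (0.0592/6)(13.283) = +1.649 V.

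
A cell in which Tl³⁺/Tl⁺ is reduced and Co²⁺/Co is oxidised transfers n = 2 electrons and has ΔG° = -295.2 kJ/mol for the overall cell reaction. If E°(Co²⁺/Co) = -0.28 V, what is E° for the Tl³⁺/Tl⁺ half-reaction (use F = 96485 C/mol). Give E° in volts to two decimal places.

E°cell = −ΔG°/(nF) = −(-295.2×10³)/((2)(96485)) = +1.530 V.
Since Tl³⁺/Tl⁺ is the cathode and Co²⁺/Co the anode, E°cell = E°(Tl³⁺/Tl⁺) − E°(Co²⁺/Co).
So E°(Tl³⁺/Tl⁺) = E°cell + E°(Co²⁺/Co) = +1.530 + (-0.28) = +1.25 V.

+1.25 V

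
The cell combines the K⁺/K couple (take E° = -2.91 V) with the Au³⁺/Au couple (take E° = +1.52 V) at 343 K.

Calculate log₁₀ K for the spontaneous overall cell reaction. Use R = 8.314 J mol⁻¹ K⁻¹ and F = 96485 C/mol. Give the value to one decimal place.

Cathode: Au³⁺/Au; anode: K⁺/K. E°cell = (+1.52) − (-2.91) = +4.43 V, with n = 3.
ΔG° = −nFE° = −RT ln K, so ln K = nFE°/(RT) = (3)(96485)(+4.43) / ((8.314)(343)) = 449.656.
log₁₀ K = 449.656 / ln 10 = 195.3.

195.3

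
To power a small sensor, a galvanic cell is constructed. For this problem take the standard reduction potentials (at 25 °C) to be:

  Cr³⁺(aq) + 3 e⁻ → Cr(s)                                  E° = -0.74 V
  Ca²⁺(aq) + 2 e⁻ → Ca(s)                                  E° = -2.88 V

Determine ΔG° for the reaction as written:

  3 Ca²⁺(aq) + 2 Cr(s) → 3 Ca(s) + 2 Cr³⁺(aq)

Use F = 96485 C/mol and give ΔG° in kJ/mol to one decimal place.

As written, Ca²⁺/Ca is reduced (cathode) and Cr³⁺/Cr is oxidised (anode), so E°cell = (-2.88) − (-0.74) = -2.14 V.
Balancing electrons gives n = 6.
ΔG° = −nFE° = −(6)(96485)(-2.14) = 1,238,867 J = +1238.9 kJ/mol.

+1238.9 kJ/mol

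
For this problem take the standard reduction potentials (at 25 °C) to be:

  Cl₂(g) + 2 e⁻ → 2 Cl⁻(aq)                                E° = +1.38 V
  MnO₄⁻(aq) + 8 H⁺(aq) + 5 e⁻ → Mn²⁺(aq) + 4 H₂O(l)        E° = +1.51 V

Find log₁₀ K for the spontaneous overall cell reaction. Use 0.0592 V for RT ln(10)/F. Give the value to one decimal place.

22.0

Cathode: MnO₄⁻/Mn²⁺; anode: Cl₂/Cl⁻. E°cell = +0.13 V, n = 10.
log K = nE°cell / 0.0592 = (10)(+0.13) / 0.0592 = 22.0.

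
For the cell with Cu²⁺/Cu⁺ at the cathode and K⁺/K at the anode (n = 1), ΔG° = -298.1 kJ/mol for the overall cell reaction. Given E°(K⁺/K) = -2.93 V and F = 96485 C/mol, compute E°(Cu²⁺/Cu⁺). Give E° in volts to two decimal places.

E°cell = −ΔG°/(nF) = −(-298.1×10³)/((1)(96485)) = +3.090 V.
Since Cu²⁺/Cu⁺ is the cathode and K⁺/K the anode, E°cell = E°(Cu²⁺/Cu⁺) − E°(K⁺/K).
So E°(Cu²⁺/Cu⁺) = E°cell + E°(K⁺/K) = +3.090 + (-2.93) = +0.16 V.

+0.16 V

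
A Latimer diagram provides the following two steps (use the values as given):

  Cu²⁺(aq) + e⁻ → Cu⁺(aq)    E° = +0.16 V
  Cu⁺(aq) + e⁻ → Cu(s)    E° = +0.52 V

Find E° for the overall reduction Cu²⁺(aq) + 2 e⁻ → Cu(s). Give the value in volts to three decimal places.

Adding the free-energy changes (−nFE°) of the two steps gives −n₃FE°₃ = −n₁FE°₁ − n₂FE°₂.
E°₃ = (1×+0.16 + 1×+0.52) / 2 = (+0.680) / 2 = +0.340 V.

+0.340 V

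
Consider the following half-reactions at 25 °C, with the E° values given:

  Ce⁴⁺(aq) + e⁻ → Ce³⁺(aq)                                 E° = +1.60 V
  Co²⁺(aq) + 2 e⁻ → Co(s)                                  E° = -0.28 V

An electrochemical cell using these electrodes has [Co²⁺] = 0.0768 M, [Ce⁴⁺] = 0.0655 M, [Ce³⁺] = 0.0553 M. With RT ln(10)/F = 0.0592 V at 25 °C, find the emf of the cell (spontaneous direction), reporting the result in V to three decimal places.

+1.917 V

Ce⁴⁺/Ce³⁺ is the cathode (higher E°), Co²⁺/Co the anode: E°cell = +1.60 − (-0.28) = +1.88 V, n = 2.
Overall: 2 Ce⁴⁺(aq) + Co(s) → 2 Ce³⁺(aq) + Co²⁺(aq)
Q = [Ce³⁺]^2·[Co²⁺] / ([Ce⁴⁺]^2); log Q = -1.262.
E = E° − (0.0592/n) log Q = +1.88 − (0.0592/2)(-1.262) = +1.917 V.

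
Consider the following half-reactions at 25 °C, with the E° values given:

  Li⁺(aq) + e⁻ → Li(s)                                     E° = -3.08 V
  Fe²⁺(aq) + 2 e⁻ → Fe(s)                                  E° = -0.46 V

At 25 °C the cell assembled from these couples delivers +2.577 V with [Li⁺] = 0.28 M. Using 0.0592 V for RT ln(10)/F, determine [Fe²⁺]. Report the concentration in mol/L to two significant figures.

Fe²⁺/Fe is the cathode, Li⁺/Li the anode: E°cell = +2.62 V, n = 2.
Overall reaction: Fe²⁺(aq) + 2 Li(s) → Fe(s) + 2 Li⁺(aq); Q = [Li⁺]^2/[Fe²⁺]^1.
From E = E° − (0.0592/n) log Q: log Q = (E° − E)·n/0.0592 = (+2.62 − (+2.577))·2/0.0592 = 1.4527.
So 1·log[Fe²⁺] = 2·log(0.28) − log Q = -1.1057 − (1.4527) = -2.5584; [Fe²⁺] = 10^(-2.5584) ≈ 0.0028 M.

0.0028 M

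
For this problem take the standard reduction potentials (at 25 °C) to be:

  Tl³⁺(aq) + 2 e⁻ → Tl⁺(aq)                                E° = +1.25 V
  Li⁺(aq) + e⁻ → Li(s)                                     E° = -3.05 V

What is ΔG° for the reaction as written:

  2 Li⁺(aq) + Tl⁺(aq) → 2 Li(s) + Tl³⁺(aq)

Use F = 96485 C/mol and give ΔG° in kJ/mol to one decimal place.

+829.8 kJ/mol

As written, Li⁺/Li is reduced (cathode) and Tl³⁺/Tl⁺ is oxidised (anode), so E°cell = (-3.05) − (+1.25) = -4.30 V.
Balancing electrons gives n = 2.
ΔG° = −nFE° = −(2)(96485)(-4.30) = 829,771 J = +829.8 kJ/mol.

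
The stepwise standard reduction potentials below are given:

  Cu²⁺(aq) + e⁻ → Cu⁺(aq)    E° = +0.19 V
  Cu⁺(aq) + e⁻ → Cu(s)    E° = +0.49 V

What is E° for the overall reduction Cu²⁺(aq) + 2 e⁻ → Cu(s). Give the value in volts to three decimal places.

+0.340 V

Adding the free-energy changes (−nFE°) of the two steps gives −n₃FE°₃ = −n₁FE°₁ − n₂FE°₂.
E°₃ = (1×+0.19 + 1×+0.49) / 2 = (+0.680) / 2 = +0.340 V.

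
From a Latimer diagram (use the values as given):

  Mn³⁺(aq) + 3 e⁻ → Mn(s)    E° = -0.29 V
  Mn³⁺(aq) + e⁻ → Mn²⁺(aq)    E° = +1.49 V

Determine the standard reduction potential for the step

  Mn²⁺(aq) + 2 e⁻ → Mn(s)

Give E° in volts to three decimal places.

-1.180 V

Sequential free energies add, so n₃E°₃ = n₁E°₁ + n₂E°₂.
With n₃ = 3, and the known step contributing 1×(+1.49) V, the unknown satisfies 2·E° = 3×(-0.29) − 1×(+1.49) = -2.360.
E° = -2.360 / 2 = -1.180 V.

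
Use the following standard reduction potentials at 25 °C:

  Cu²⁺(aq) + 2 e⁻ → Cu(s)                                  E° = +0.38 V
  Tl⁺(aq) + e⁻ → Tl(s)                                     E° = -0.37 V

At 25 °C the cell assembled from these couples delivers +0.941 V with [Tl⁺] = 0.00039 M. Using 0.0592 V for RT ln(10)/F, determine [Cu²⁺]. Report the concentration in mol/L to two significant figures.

0.43 M

Cu²⁺/Cu is the cathode, Tl⁺/Tl the anode: E°cell = +0.75 V, n = 2.
Overall reaction: Cu²⁺(aq) + 2 Tl(s) → Cu(s) + 2 Tl⁺(aq); Q = [Tl⁺]^2/[Cu²⁺]^1.
From E = E° − (0.0592/n) log Q: log Q = (E° − E)·n/0.0592 = (+0.75 − (+0.941))·2/0.0592 = -6.4527.
So 1·log[Cu²⁺] = 2·log(0.00039) − log Q = -6.8179 − (-6.4527) = -0.3652; [Cu²⁺] = 10^(-0.3652) ≈ 0.43 M.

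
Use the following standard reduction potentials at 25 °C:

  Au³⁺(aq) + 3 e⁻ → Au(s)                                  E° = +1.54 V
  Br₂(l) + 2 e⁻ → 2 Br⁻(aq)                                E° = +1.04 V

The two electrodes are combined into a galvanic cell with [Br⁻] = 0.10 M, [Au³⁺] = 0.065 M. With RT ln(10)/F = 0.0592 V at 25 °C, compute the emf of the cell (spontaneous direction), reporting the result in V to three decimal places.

Au³⁺/Au is the cathode (higher E°), Br₂/Br⁻ the anode: E°cell = +1.54 − (+1.04) = +0.50 V, n = 6.
Overall: 2 Au³⁺(aq) + 6 Br⁻(aq) → 2 Au(s) + 3 Br₂(l)
Q = 1 / ([Au³⁺]^2·[Br⁻]^6); log Q = 8.374.
E = E° − (0.0592/n) log Q = +0.50 − (0.0592/6)(8.374) = +0.417 V.

+0.417 V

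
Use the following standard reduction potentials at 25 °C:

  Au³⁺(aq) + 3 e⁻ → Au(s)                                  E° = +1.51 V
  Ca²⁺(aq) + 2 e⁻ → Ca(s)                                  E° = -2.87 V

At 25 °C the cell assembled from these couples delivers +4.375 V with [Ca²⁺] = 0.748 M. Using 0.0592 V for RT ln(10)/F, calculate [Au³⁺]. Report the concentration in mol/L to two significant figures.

0.36 M

Au³⁺/Au is the cathode, Ca²⁺/Ca the anode: E°cell = +4.38 V, n = 6.
Overall reaction: 2 Au³⁺(aq) + 3 Ca(s) → 2 Au(s) + 3 Ca²⁺(aq); Q = [Ca²⁺]^3/[Au³⁺]^2.
From E = E° − (0.0592/n) log Q: log Q = (E° − E)·n/0.0592 = (+4.38 − (+4.375))·6/0.0592 = 0.5068.
So 2·log[Au³⁺] = 3·log(0.748) − log Q = -0.3783 − (0.5068) = -0.8851; log[Au³⁺] = -0.8851 / 2 = -0.4425; [Au³⁺] = 10^(-0.4425) ≈ 0.36 M.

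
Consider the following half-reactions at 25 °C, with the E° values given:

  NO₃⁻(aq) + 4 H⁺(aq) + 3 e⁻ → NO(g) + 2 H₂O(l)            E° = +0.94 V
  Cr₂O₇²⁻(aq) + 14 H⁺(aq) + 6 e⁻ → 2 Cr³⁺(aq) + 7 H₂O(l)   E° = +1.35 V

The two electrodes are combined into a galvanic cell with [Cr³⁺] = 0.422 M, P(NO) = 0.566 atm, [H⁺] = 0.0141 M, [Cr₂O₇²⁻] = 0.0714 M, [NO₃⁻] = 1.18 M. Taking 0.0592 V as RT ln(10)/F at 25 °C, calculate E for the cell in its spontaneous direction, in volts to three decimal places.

+0.290 V

Cr₂O₇²⁻/Cr³⁺ is the cathode (higher E°), NO₃⁻/NO the anode: E°cell = +1.35 − (+0.94) = +0.41 V, n = 6.
Overall: Cr₂O₇²⁻(aq) + 6 H⁺(aq) + 2 NO(g) → 2 Cr³⁺(aq) + 3 H₂O(l) + 2 NO₃⁻(aq)
Q = [Cr³⁺]^2·[NO₃⁻]^2 / ([Cr₂O₇²⁻]·[H⁺]^6·P(NO)^2); log Q = 12.140.
E = E° − (0.0592/n) log Q = +0.41 − (0.0592/6)(12.140) = +0.290 V.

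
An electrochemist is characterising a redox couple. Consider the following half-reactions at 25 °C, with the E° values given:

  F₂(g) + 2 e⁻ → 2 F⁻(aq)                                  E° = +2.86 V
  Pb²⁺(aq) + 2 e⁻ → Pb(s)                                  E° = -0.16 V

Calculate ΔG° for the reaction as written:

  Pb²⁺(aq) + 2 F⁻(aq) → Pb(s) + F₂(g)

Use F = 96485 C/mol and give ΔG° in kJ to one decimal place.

+582.8 kJ

As written, Pb²⁺/Pb is reduced (cathode) and F₂/F⁻ is oxidised (anode), so E°cell = (-0.16) − (+2.86) = -3.02 V.
Balancing electrons gives n = 2.
ΔG° = −nFE° = −(2)(96485)(-3.02) = 582,769 J = +582.8 kJ.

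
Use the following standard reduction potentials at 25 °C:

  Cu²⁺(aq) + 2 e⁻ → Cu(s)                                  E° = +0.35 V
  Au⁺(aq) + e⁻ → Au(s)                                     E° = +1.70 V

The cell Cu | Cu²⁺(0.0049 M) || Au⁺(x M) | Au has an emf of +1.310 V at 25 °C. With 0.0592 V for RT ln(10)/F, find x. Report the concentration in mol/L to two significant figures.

0.015 M

Au⁺/Au is the cathode, Cu²⁺/Cu the anode: E°cell = +1.35 V, n = 2.
Overall reaction: 2 Au⁺(aq) + Cu(s) → 2 Au(s) + Cu²⁺(aq); Q = [Cu²⁺]^1/[Au⁺]^2.
From E = E° − (0.0592/n) log Q: log Q = (E° − E)·n/0.0592 = (+1.35 − (+1.310))·2/0.0592 = 1.3514.
So 2·log[Au⁺] = 1·log(0.0049) − log Q = -2.3098 − (1.3514) = -3.6612; log[Au⁺] = -3.6612 / 2 = -1.8306; [Au⁺] = 10^(-1.8306) ≈ 0.015 M.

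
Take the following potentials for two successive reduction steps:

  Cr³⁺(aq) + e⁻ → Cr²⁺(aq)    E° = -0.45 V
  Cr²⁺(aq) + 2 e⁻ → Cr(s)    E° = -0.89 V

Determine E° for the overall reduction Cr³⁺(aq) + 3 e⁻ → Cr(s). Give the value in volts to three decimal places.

Since ΔG° = −nFE° is additive over sequential reductions, n₃E°₃ = n₁E°₁ + n₂E°₂.
E°₃ = (1×-0.45 + 2×-0.89) / 3 = (-2.230) / 3 = -0.743 V.

-0.743 V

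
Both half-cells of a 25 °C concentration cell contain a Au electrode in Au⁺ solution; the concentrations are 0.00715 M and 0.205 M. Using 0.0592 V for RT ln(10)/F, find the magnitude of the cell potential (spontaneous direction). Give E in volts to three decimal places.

For a concentration cell E°cell = 0. The 0.205 M side is the cathode (reduction is favoured where [Au⁺] is higher).
With n = 1, E = −(0.0592/1) log([Au⁺]ₐₙ/[Au⁺]꜀ₐₜ) = −(0.0592/1) log(0.00715/0.205) = −(0.0592/1)(-1.457) = +0.086 V.

+0.086 V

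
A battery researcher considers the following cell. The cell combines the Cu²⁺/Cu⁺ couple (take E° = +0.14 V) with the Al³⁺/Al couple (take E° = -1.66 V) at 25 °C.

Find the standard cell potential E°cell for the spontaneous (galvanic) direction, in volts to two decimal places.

+1.80 V

The Cu²⁺/Cu⁺ couple has the higher reduction potential, so it is the cathode; Al³⁺/Al is oxidised at the anode.
E°cell = E°(cathode) − E°(anode) = (+0.14) − (-1.66) = +1.80 V.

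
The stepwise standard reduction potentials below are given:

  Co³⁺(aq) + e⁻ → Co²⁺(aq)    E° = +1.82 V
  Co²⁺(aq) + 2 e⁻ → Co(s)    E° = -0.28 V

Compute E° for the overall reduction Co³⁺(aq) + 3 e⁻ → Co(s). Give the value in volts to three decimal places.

+0.420 V

Adding the free-energy changes (−nFE°) of the two steps gives −n₃FE°₃ = −n₁FE°₁ − n₂FE°₂.
E°₃ = (1×+1.82 + 2×-0.28) / 3 = (+1.260) / 3 = +0.420 V.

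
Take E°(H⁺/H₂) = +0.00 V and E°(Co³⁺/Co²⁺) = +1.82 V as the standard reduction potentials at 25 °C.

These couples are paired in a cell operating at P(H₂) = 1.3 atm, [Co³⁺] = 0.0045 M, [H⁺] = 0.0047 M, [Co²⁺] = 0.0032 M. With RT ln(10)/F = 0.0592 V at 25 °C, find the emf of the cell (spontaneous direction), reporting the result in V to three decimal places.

+1.970 V

Co³⁺/Co²⁺ is the cathode (higher E°), H⁺/H₂ the anode: E°cell = +1.82 − (+0.00) = +1.82 V, n = 2.
Overall: 2 Co³⁺(aq) + H₂(g) → 2 Co²⁺(aq) + 2 H⁺(aq)
Q = [Co²⁺]^2·[H⁺]^2 / ([Co³⁺]^2·P(H₂)); log Q = -5.066.
E = E° − (0.0592/n) log Q = +1.82 − (0.0592/2)(-5.066) = +1.970 V.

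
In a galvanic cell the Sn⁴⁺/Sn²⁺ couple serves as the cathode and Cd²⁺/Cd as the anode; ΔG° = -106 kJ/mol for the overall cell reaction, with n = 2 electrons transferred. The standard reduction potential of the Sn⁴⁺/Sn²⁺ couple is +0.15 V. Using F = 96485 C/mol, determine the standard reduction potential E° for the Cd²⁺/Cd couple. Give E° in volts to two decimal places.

E°cell = −ΔG°/(nF) = −(-106×10³)/((2)(96485)) = +0.549 V.
Since Sn⁴⁺/Sn²⁺ is the cathode and Cd²⁺/Cd the anode, E°cell = E°(Sn⁴⁺/Sn²⁺) − E°(Cd²⁺/Cd).
So E°(Cd²⁺/Cd) = E°(Sn⁴⁺/Sn²⁺) − E°cell = (+0.15) − (+0.549) = -0.40 V.

-0.40 V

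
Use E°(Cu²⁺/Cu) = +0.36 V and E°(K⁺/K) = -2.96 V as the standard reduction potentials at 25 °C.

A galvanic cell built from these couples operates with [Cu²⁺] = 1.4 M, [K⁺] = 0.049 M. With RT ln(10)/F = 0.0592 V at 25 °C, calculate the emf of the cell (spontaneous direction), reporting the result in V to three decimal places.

Cu²⁺/Cu is the cathode (higher E°), K⁺/K the anode: E°cell = +0.36 − (-2.96) = +3.32 V, n = 2.
Overall: Cu²⁺(aq) + 2 K(s) → Cu(s) + 2 K⁺(aq)
Q = [K⁺]^2 / ([Cu²⁺]); log Q = -2.766.
E = E° − (0.0592/n) log Q = +3.32 − (0.0592/2)(-2.766) = +3.402 V.

+3.402 V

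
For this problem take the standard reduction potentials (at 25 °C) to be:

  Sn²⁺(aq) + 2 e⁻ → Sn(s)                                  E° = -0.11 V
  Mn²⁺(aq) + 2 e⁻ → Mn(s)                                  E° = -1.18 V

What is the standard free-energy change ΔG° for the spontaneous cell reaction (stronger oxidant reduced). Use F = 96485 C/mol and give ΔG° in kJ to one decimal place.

Sn²⁺/Sn (E° = -0.11 V) is the cathode; Mn²⁺/Mn (E° = -1.18 V) is the anode, so E°cell = +1.07 V.
Balancing electrons gives n = 2 (lcm of 2 and 2).
ΔG° = −nFE° = −(2)(96485)(+1.07) = -206,478 J = -206.5 kJ.

-206.5 kJ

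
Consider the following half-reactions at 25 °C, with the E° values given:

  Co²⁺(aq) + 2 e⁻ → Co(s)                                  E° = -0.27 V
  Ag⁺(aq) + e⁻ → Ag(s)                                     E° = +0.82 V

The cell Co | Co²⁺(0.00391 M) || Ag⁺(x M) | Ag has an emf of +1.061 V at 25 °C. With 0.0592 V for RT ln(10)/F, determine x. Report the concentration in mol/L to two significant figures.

0.020 M

Ag⁺/Ag is the cathode, Co²⁺/Co the anode: E°cell = +1.09 V, n = 2.
Overall reaction: 2 Ag⁺(aq) + Co(s) → 2 Ag(s) + Co²⁺(aq); Q = [Co²⁺]^1/[Ag⁺]^2.
From E = E° − (0.0592/n) log Q: log Q = (E° − E)·n/0.0592 = (+1.09 − (+1.061))·2/0.0592 = 0.9797.
So 2·log[Ag⁺] = 1·log(0.00391) − log Q = -2.4078 − (0.9797) = -3.3875; log[Ag⁺] = -3.3875 / 2 = -1.6938; [Ag⁺] = 10^(-1.6938) ≈ 0.020 M.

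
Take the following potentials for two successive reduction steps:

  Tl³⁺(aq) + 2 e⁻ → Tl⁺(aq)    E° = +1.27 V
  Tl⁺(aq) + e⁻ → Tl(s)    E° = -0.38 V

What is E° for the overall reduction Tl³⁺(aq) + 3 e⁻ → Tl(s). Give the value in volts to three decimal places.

Adding the free-energy changes (−nFE°) of the two steps gives −n₃FE°₃ = −n₁FE°₁ − n₂FE°₂.
E°₃ = (2×+1.27 + 1×-0.38) / 3 = (+2.160) / 3 = +0.720 V.

+0.720 V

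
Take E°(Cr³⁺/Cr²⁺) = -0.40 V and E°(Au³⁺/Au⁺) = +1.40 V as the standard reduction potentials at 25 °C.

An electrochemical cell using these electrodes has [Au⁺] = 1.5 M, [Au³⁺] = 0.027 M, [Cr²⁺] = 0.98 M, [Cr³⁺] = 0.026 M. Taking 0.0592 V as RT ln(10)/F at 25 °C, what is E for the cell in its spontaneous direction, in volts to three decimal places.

Au³⁺/Au⁺ is the cathode (higher E°), Cr³⁺/Cr²⁺ the anode: E°cell = +1.40 − (-0.40) = +1.80 V, n = 2.
Overall: Au³⁺(aq) + 2 Cr²⁺(aq) → Au⁺(aq) + 2 Cr³⁺(aq)
Q = [Au⁺]·[Cr³⁺]^2 / ([Au³⁺]·[Cr²⁺]^2); log Q = -1.408.
E = E° − (0.0592/n) log Q = +1.80 − (0.0592/2)(-1.408) = +1.842 V.

+1.842 V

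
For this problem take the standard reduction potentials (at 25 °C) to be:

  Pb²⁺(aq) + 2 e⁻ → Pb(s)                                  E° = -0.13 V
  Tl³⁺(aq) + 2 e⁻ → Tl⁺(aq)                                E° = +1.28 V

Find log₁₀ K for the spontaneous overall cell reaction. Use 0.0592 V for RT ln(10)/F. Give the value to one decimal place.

47.6

Cathode: Tl³⁺/Tl⁺; anode: Pb²⁺/Pb. E°cell = +1.41 V, n = 2.
log K = nE°cell / 0.0592 = (2)(+1.41) / 0.0592 = 47.6.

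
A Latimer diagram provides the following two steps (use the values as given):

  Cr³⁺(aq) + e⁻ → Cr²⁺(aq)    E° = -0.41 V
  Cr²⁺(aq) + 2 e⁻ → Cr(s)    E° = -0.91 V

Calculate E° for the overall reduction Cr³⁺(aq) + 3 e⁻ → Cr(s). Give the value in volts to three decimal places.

Since ΔG° = −nFE° is additive over sequential reductions, n₃E°₃ = n₁E°₁ + n₂E°₂.
E°₃ = (1×-0.41 + 2×-0.91) / 3 = (-2.230) / 3 = -0.743 V.
E° values themselves are not directly additive — weighting by electron count is essential.

-0.743 V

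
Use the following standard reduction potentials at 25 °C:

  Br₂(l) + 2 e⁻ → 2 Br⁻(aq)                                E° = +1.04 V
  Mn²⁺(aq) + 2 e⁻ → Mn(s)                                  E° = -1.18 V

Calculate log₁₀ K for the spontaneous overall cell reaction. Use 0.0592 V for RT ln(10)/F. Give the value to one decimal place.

75.0

Cathode: Br₂/Br⁻; anode: Mn²⁺/Mn. E°cell = +2.22 V, n = 2.
log K = nE°cell / 0.0592 = (2)(+2.22) / 0.0592 = 75.0.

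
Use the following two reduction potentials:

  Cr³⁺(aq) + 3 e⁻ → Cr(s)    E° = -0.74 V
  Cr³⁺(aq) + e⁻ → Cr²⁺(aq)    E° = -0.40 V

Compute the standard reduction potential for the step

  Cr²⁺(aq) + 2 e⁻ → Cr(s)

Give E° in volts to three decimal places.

-0.910 V

Sequential free energies add, so n₃E°₃ = n₁E°₁ + n₂E°₂.
With n₃ = 3, and the known step contributing 1×(-0.40) V, the unknown satisfies 2·E° = 3×(-0.74) − 1×(-0.40) = -1.820.
E° = -1.820 / 2 = -0.910 V.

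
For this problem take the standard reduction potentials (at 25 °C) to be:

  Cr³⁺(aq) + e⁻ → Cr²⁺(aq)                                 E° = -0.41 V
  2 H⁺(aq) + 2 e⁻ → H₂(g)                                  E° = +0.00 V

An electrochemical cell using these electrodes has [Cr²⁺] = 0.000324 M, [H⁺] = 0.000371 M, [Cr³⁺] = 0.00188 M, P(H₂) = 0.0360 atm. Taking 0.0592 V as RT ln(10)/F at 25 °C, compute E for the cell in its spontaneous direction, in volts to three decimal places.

+0.204 V

H⁺/H₂ is the cathode (higher E°), Cr³⁺/Cr²⁺ the anode: E°cell = +0.00 − (-0.41) = +0.41 V, n = 2.
Overall: 2 H⁺(aq) + 2 Cr²⁺(aq) → H₂(g) + 2 Cr³⁺(aq)
Q = P(H₂)·[Cr³⁺]^2 / ([H⁺]^2·[Cr²⁺]^2); log Q = 6.945.
E = E° − (0.0592/n) log Q = +0.41 − (0.0592/2)(6.945) = +0.204 V.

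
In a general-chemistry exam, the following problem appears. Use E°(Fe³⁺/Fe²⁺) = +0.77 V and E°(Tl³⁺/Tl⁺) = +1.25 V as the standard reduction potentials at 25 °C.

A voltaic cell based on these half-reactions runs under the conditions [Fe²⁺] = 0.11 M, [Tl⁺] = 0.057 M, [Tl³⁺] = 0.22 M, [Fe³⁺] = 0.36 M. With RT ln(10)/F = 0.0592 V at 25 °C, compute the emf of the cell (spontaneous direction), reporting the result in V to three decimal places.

Tl³⁺/Tl⁺ is the cathode (higher E°), Fe³⁺/Fe²⁺ the anode: E°cell = +1.25 − (+0.77) = +0.48 V, n = 2.
Overall: Tl³⁺(aq) + 2 Fe²⁺(aq) → Tl⁺(aq) + 2 Fe³⁺(aq)
Q = [Tl⁺]·[Fe³⁺]^2 / ([Tl³⁺]·[Fe²⁺]^2); log Q = 0.443.
E = E° − (0.0592/n) log Q = +0.48 − (0.0592/2)(0.443) = +0.467 V.

+0.467 V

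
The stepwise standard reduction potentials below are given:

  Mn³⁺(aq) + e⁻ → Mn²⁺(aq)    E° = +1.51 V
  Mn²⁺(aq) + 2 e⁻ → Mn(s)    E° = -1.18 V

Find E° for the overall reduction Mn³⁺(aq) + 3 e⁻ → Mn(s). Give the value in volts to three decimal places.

Since ΔG° = −nFE° is additive over sequential reductions, n₃E°₃ = n₁E°₁ + n₂E°₂.
E°₃ = (1×+1.51 + 2×-1.18) / 3 = (-0.850) / 3 = -0.283 V.

-0.283 V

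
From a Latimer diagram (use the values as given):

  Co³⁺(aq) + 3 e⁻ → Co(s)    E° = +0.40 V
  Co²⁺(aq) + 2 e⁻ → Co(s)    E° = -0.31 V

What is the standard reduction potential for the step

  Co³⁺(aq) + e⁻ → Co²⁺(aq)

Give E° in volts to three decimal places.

+1.820 V

Sequential free energies add, so n₃E°₃ = n₁E°₁ + n₂E°₂.
With n₃ = 3, and the known step contributing 2×(-0.31) V, the unknown satisfies 1·E° = 3×(+0.40) − 2×(-0.31) = +1.820.
E° = +1.820 / 1 = +1.820 V.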